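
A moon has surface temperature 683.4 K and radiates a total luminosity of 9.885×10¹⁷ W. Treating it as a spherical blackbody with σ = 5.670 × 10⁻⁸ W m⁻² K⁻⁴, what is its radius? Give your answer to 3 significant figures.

R ≈ 2.52×10⁶ m

L = 4πR²σT⁴ ⇒ R = √(L/(4πσT⁴)).
σT⁴ = 12367.5 W/m², so R = √(9.885×10¹⁷/(4π×12367.5)) = 2.52×10⁶ m.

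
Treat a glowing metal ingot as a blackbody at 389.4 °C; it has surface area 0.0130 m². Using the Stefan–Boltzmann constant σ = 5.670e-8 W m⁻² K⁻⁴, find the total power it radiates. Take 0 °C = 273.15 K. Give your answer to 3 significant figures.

P ≈ 142 W

T = 389.4 °C + 273.15 = 662.55 K.
Area A = 0.0130 m².
P = σAT⁴ = 5.670×10⁻⁸ × 0.0130 × (662.55)⁴ = 142 W.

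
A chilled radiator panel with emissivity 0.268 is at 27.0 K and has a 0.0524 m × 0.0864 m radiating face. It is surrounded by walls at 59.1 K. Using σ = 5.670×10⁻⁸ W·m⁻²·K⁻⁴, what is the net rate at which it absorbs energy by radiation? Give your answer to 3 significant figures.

Net gain ≈ 8.03×10⁻⁴ W

Area A = 0.0524 × 0.0864 = 4.52736×10⁻³ m².
Net radiated power P_net = εσA(T⁴ − T₀⁴) = 0.268×5.670×10⁻⁸×4.52736×10⁻³×(27.0⁴ − 59.1⁴).
T⁴ − T₀⁴ = 5.31441×10⁵ − 1.21997×10⁷ = -1.16683×10⁷ K⁴, so P_net = -8.03×10⁻⁴ W — negative, meaning a net gain of 8.03×10⁻⁴ W.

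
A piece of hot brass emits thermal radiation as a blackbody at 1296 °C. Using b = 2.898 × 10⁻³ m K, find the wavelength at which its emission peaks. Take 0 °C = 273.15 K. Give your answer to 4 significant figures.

T = 1296 °C + 273.15 = 1569.15 K.
Wien's displacement law: λ_max = b/T = (2.898×10⁻³ m·K)/(1569.15 K) = 1.8469×10⁻⁶ m.
That is 1.847 μm, in the infrared range.

λ_max ≈ 1.847 μm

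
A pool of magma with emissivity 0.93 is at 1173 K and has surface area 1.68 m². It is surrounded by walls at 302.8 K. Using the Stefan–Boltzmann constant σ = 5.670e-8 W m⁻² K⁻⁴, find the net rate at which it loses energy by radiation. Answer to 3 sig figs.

Area A = 1.68 m².
Net radiated power P_net = εσA(T⁴ − T₀⁴) = 0.93×5.670×10⁻⁸×1.68×(1173⁴ − 302.8⁴).
T⁴ − T₀⁴ = 1.89318×10¹² − 8.40666×10⁹ = 1.88477×10¹² K⁴, so P_net = 1.67×10⁵ W.

Net loss ≈ 1.67×10⁵ W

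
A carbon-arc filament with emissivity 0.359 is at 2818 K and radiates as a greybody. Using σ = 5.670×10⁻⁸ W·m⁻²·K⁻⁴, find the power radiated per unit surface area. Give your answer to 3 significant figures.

Stefan–Boltzmann: I = εσT⁴ = 0.359 × 5.670×10⁻⁸ × (2818)⁴ = 1.28×10⁶ W/m².

I ≈ 1.28×10⁶ W/m²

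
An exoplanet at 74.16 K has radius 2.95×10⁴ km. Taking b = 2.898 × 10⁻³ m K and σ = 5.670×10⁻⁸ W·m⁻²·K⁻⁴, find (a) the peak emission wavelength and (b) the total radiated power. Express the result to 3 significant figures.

λ_max ≈ 39.1 μm; P ≈ 1.88×10¹⁶ W

(a) λ_max = b/T = 2.898×10⁻³/74.16 = 3.908×10⁻⁵ m = 39.1 μm.
Surface area A = 4πR² = 4π(2.95×10⁷ m)² = 1.09359×10¹⁶ m².
(b) P = σAT⁴ = 5.670×10⁻⁸×1.09359×10¹⁶×(74.16)⁴ = 1.88×10¹⁶ W.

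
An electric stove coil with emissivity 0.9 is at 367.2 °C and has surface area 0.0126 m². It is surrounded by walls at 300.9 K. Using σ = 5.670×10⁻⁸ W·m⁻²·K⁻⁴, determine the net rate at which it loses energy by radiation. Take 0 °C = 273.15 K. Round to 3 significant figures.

T = 367.2 °C + 273.15 = 640.35 K.
Area A = 0.0126 m².
Net radiated power P_net = εσA(T⁴ − T₀⁴) = 0.9×5.670×10⁻⁸×0.0126×(640.35⁴ − 300.9⁴).
T⁴ − T₀⁴ = 1.68139×10¹¹ − 8.19764×10⁹ = 1.59941×10¹¹ K⁴, so P_net = 103 W.

Net loss ≈ 103 W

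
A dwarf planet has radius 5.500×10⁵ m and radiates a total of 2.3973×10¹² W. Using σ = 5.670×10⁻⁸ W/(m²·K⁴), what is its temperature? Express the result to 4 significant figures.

Surface area A = 4πR² = 4π(5.500×10⁵ m)² = 3.80133×10¹² m².
P = σAT⁴ ⇒ T = (P/(σA))^(1/4) = (2.3973×10¹²/(5.670×10⁻⁸×3.80133×10¹²))^(1/4) = 57.75 K.

T ≈ 57.75 K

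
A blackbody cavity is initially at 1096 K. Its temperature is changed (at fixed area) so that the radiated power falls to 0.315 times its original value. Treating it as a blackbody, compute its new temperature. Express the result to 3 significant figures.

T₂ ≈ 821 K

P ∝ T⁴, so T₂/T₁ = (P₂/P₁)^(1/4) = (0.315)^(1/4) = 0.749165.
T₂ = 1096 × 0.749165 = 821 K.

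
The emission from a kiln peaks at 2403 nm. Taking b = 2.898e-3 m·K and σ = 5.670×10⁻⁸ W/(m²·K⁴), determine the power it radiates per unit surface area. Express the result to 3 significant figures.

Wien's law: T = b/λ_max = 2.898×10⁻³/2.403×10⁻⁶ = 1205.99 K.
Then I = σT⁴ = 5.670×10⁻⁸×(1205.99)⁴ = 1.20×10⁵ W/m².

I ≈ 1.20×10⁵ W/m²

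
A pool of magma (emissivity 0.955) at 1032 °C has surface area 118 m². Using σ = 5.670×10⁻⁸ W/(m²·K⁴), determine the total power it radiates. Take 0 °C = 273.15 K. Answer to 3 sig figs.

P ≈ 1.85×10⁷ W

T = 1032 °C + 273.15 = 1305.15 K.
Area A = 118 m².
P = εσAT⁴ = 0.955 × 5.670×10⁻⁸ × 118 × (1305.15)⁴ = 1.85×10⁷ W.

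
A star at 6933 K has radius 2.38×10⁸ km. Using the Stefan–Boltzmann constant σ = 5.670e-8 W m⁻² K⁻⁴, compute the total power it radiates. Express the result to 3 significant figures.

P ≈ 9.32×10³¹ W

Surface area A = 4πR² = 4π(2.38×10¹¹ m)² = 7.11809×10²³ m².
P = σAT⁴ = 5.670×10⁻⁸ × 7.11809×10²³ × (6933)⁴ = 9.32×10³¹ W.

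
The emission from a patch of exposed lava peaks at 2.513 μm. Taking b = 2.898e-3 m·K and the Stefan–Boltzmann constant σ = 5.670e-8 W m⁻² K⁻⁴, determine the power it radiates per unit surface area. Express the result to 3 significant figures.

I ≈ 1.00×10⁵ W/m²

Wien's law: T = b/λ_max = 2.898×10⁻³/2.513×10⁻⁶ = 1153.20 K.
Then I = σT⁴ = 5.670×10⁻⁸×(1153.20)⁴ = 1.00×10⁵ W/m².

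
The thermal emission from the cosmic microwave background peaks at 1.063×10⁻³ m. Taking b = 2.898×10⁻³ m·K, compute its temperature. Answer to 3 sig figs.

Wien's law gives T = b/λ_max = (2.898×10⁻³ m·K)/(1.063×10⁻³ m) = 2.73 K.

T ≈ 2.73 K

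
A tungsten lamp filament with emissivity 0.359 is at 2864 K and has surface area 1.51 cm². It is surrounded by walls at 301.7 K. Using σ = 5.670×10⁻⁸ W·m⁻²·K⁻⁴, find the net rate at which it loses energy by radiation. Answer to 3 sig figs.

Area A = 1.51 cm² = 1.51×10⁻⁴ m².
Net radiated power P_net = εσA(T⁴ − T₀⁴) = 0.359×5.670×10⁻⁸×1.51×10⁻⁴×(2864⁴ − 301.7⁴).
T⁴ − T₀⁴ = 6.72809×10¹³ − 8.28517×10⁹ = 6.72726×10¹³ K⁴, so P_net = 207 W.

Net loss ≈ 207 W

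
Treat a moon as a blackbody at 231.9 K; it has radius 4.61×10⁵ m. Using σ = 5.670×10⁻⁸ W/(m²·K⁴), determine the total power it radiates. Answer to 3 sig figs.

P ≈ 4.38×10¹⁴ W

Surface area A = 4πR² = 4π(4.61×10⁵ m)² = 2.67062×10¹² m².
P = σAT⁴ = 5.670×10⁻⁸ × 2.67062×10¹² × (231.9)⁴ = 4.38×10¹⁴ W.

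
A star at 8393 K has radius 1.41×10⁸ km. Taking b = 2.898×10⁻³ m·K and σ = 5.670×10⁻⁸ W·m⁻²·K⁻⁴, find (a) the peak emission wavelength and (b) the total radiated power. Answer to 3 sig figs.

λ_max ≈ 345 nm; P ≈ 7.03×10³¹ W

(a) λ_max = b/T = 2.898×10⁻³/8393 = 3.453×10⁻⁷ m = 345 nm.
Surface area A = 4πR² = 4π(1.41×10¹¹ m)² = 2.49832×10²³ m².
(b) P = σAT⁴ = 5.670×10⁻⁸×2.49832×10²³×(8393)⁴ = 7.03×10³¹ W.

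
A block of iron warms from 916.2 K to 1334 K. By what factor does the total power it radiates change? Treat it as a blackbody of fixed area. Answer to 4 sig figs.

P ∝ T⁴, so P₂/P₁ = (T₂/T₁)⁴ = (1334/916.2)⁴ = (1.45601)⁴ = 4.494.

P₂/P₁ ≈ 4.494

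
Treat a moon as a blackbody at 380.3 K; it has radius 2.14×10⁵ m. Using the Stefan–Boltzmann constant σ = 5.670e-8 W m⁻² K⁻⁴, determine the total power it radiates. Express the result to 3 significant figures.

P ≈ 6.83×10¹⁴ W

Surface area A = 4πR² = 4π(2.14×10⁵ m)² = 5.75490×10¹¹ m².
P = σAT⁴ = 5.670×10⁻⁸ × 5.75490×10¹¹ × (380.3)⁴ = 6.83×10¹⁴ W.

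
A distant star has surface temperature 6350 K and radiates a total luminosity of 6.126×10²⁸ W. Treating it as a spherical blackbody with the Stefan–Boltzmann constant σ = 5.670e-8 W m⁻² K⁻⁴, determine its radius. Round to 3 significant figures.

R ≈ 7.27×10⁹ m

L = 4πR²σT⁴ ⇒ R = √(L/(4πσT⁴)).
σT⁴ = 9.21888×10⁷ W/m², so R = √(6.126×10²⁸/(4π×9.21888×10⁷)) = 7.27×10⁹ m.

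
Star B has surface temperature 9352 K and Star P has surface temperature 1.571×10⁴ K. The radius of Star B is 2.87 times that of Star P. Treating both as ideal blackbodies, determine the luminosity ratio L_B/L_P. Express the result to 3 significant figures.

L ∝ R²T⁴, so L_B/L_P = (R_B/R_P)²(T_B/T_P)⁴ = (2.87)² × (9352/1.571×10⁴)⁴ = 8.2369 × 0.125578 = 1.03.

L_B/L_P ≈ 1.03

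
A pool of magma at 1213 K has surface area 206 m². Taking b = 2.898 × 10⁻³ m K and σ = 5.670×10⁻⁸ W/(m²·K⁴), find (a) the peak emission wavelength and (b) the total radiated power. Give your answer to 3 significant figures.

λ_max ≈ 2.39×10³ nm; P ≈ 2.53×10⁷ W

(a) λ_max = b/T = 2.898×10⁻³/1213 = 2.389×10⁻⁶ m = 2.39×10³ nm.
Area A = 206 m².
(b) P = σAT⁴ = 5.670×10⁻⁸×206×(1213)⁴ = 2.53×10⁷ W.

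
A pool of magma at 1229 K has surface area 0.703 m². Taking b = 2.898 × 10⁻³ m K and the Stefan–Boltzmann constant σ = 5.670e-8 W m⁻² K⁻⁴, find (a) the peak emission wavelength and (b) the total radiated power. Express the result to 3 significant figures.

(a) λ_max = b/T = 2.898×10⁻³/1229 = 2.358×10⁻⁶ m = 2.36×10³ nm.
Area A = 0.703 m².
(b) P = σAT⁴ = 5.670×10⁻⁸×0.703×(1229)⁴ = 9.09×10⁴ W.

λ_max ≈ 2.36×10³ nm; P ≈ 9.09×10⁴ W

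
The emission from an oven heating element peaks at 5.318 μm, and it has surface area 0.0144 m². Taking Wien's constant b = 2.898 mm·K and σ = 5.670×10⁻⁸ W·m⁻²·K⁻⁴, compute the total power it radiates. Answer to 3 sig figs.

P ≈ 72.0 W

Wien's law: T = b/λ_max = 2.898×10⁻³/5.318×10⁻⁶ = 544.942 K.
Area A = 0.0144 m².
Then P = σAT⁴ = 5.670×10⁻⁸×0.0144×(544.942)⁴ = 72.0 W.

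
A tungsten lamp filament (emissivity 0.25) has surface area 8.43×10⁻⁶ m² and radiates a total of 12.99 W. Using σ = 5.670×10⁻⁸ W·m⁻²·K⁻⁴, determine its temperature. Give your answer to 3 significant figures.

Area A = 8.43×10⁻⁶ m².
P = εσAT⁴ ⇒ T = (P/(εσA))^(1/4) = (12.99/(0.25×5.670×10⁻⁸×8.43×10⁻⁶))^(1/4) = 3.23×10³ K.

T ≈ 3.23×10³ K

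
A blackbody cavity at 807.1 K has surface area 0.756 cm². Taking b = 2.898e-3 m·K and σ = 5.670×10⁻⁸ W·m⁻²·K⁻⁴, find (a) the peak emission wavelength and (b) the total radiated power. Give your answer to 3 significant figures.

(a) λ_max = b/T = 2.898×10⁻³/807.1 = 3.591×10⁻⁶ m = 3.59 μm.
Area A = 0.756 cm² = 7.56×10⁻⁵ m².
(b) P = σAT⁴ = 5.670×10⁻⁸×7.56×10⁻⁵×(807.1)⁴ = 1.82 W.

λ_max ≈ 3.59 μm; P ≈ 1.82 W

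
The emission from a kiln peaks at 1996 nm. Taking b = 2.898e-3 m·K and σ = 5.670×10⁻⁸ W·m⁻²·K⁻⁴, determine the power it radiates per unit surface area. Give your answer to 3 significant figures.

Wien's law: T = b/λ_max = 2.898×10⁻³/1.996×10⁻⁶ = 1451.90 K.
Then I = σT⁴ = 5.670×10⁻⁸×(1451.90)⁴ = 2.52×10⁵ W/m².

I ≈ 2.52×10⁵ W/m²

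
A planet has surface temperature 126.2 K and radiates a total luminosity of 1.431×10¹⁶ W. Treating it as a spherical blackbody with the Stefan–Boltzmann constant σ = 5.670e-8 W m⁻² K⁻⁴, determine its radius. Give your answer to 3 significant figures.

R ≈ 8.90×10⁶ m

L = 4πR²σT⁴ ⇒ R = √(L/(4πσT⁴)).
σT⁴ = 14.3820 W/m², so R = √(1.431×10¹⁶/(4π×14.3820)) = 8.90×10⁶ m.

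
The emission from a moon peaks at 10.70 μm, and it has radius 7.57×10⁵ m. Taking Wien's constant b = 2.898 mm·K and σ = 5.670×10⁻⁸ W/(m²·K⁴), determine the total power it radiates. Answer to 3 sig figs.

Wien's law: T = b/λ_max = 2.898×10⁻³/1.070×10⁻⁵ = 270.841 K.
Surface area A = 4πR² = 4π(7.57×10⁵ m)² = 7.20115×10¹² m².
Then P = σAT⁴ = 5.670×10⁻⁸×7.20115×10¹²×(270.841)⁴ = 2.20×10¹⁵ W.

P ≈ 2.20×10¹⁵ W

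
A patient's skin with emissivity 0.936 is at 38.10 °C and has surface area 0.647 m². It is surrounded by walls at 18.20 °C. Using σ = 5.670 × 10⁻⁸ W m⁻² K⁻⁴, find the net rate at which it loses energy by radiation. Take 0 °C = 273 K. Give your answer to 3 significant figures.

Net loss ≈ 74.7 W

T = 38.10 °C + 273 = 311.10 K.
Surroundings: T = 18.20 °C + 273 = 291.20 K.
Area A = 0.647 m².
Net radiated power P_net = εσA(T⁴ − T₀⁴) = 0.936×5.670×10⁻⁸×0.647×(311.10⁴ − 291.20⁴).
T⁴ − T₀⁴ = 9.36699×10⁹ − 7.19061×10⁹ = 2.17638×10⁹ K⁴, so P_net = 74.7 W.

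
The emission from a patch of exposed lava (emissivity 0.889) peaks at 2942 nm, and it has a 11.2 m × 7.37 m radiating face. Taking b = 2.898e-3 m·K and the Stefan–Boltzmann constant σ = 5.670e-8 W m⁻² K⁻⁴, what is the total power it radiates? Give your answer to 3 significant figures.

Wien's law: T = b/λ_max = 2.898×10⁻³/2.942×10⁻⁶ = 985.044 K.
Area A = 11.2 × 7.37 = 82.544 m².
Then P = εσAT⁴ = 0.889×5.670×10⁻⁸×82.544×(985.044)⁴ = 3.92×10⁶ W.

P ≈ 3.92×10⁶ W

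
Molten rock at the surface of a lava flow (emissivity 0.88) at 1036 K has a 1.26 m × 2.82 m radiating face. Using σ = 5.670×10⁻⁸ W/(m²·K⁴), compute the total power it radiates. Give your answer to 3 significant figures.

Area A = 1.26 × 2.82 = 3.5532 m².
P = εσAT⁴ = 0.88 × 5.670×10⁻⁸ × 3.5532 × (1036)⁴ = 2.04×10⁵ W.

P ≈ 2.04×10⁵ W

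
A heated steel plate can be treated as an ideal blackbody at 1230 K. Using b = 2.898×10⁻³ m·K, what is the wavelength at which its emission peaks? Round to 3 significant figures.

Wien's displacement law: λ_max = b/T = (2.898×10⁻³ m·K)/(1230 K) = 2.356×10⁻⁶ m.
That is 2.36 μm, in the infrared range.

λ_max ≈ 2.36 μm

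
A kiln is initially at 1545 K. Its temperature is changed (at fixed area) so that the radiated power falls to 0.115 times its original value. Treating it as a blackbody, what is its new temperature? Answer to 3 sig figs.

T₂ ≈ 900 K

P ∝ T⁴, so T₂/T₁ = (P₂/P₁)^(1/4) = (0.115)^(1/4) = 0.582337.
T₂ = 1545 × 0.582337 = 900 K.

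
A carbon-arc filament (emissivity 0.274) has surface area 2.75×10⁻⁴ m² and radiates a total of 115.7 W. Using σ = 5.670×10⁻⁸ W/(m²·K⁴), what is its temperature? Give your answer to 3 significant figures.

T ≈ 2.28×10³ K

Area A = 2.75×10⁻⁴ m².
P = εσAT⁴ ⇒ T = (P/(εσA))^(1/4) = (115.7/(0.274×5.670×10⁻⁸×2.75×10⁻⁴))^(1/4) = 2.28×10³ K.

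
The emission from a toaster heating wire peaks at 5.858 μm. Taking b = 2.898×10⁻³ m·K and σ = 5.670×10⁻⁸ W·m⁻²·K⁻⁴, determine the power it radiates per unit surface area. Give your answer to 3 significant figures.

Wien's law: T = b/λ_max = 2.898×10⁻³/5.858×10⁻⁶ = 494.708 K.
Then I = σT⁴ = 5.670×10⁻⁸×(494.708)⁴ = 3.40×10³ W/m².

I ≈ 3.40×10³ W/m²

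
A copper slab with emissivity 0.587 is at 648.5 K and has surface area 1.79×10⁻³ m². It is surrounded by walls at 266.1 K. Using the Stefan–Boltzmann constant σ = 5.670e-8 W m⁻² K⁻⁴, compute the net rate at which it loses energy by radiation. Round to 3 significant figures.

Net loss ≈ 10.2 W

Area A = 1.79×10⁻³ m².
Net radiated power P_net = εσA(T⁴ − T₀⁴) = 0.587×5.670×10⁻⁸×1.79×10⁻³×(648.5⁴ − 266.1⁴).
T⁴ − T₀⁴ = 1.76864×10¹¹ − 5.01394×10⁹ = 1.71850×10¹¹ K⁴, so P_net = 10.2 W.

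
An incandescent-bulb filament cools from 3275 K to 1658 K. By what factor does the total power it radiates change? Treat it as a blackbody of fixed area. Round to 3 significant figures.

P₂/P₁ ≈ 0.0657

P ∝ T⁴, so P₂/P₁ = (T₂/T₁)⁴ = (1658/3275)⁴ = (0.506260)⁴ = 0.0657.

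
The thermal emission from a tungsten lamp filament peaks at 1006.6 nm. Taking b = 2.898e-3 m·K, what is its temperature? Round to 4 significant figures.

T ≈ 2879 K

Wien's law gives T = b/λ_max = (2.898×10⁻³ m·K)/(1.0066×10⁻⁶ m) = 2879 K.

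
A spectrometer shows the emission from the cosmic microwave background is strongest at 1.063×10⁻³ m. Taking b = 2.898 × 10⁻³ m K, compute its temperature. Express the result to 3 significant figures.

Wien's law gives T = b/λ_max = (2.898×10⁻³ m·K)/(1.063×10⁻³ m) = 2.73 K.

T ≈ 2.73 K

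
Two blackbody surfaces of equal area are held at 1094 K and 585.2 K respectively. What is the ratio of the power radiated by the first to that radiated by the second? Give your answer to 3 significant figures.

P₁/P₂ ≈ 12.2

With equal areas, P₁/P₂ = (T₁/T₂)⁴ = (1094/585.2)⁴ = 12.2.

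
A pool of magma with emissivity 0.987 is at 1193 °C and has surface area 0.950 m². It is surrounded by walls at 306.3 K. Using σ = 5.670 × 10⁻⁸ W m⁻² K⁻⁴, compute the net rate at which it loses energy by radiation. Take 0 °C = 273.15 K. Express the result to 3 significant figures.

T = 1193 °C + 273.15 = 1466.15 K.
Area A = 0.950 m².
Net radiated power P_net = εσA(T⁴ − T₀⁴) = 0.987×5.670×10⁻⁸×0.950×(1466.15⁴ − 306.3⁴).
T⁴ − T₀⁴ = 4.62076×10¹² − 8.80213×10⁹ = 4.61196×10¹² K⁴, so P_net = 2.45×10⁵ W.

Net loss ≈ 2.45×10⁵ W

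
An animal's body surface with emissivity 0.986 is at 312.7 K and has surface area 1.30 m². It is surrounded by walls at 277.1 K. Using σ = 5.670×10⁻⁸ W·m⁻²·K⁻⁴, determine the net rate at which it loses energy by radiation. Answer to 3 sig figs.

Area A = 1.30 m².
Net radiated power P_net = εσA(T⁴ − T₀⁴) = 0.986×5.670×10⁻⁸×1.30×(312.7⁴ − 277.1⁴).
T⁴ − T₀⁴ = 9.56118×10⁹ − 5.89585×10⁹ = 3.66533×10⁹ K⁴, so P_net = 266 W.

Net loss ≈ 266 W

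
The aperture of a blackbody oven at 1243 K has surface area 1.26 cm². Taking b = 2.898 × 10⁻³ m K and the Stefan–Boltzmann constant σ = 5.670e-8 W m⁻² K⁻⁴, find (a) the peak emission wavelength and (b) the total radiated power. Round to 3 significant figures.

λ_max ≈ 2.33 μm; P ≈ 17.1 W

(a) λ_max = b/T = 2.898×10⁻³/1243 = 2.331×10⁻⁶ m = 2.33 μm.
Area A = 1.26 cm² = 1.26×10⁻⁴ m².
(b) P = σAT⁴ = 5.670×10⁻⁸×1.26×10⁻⁴×(1243)⁴ = 17.1 W.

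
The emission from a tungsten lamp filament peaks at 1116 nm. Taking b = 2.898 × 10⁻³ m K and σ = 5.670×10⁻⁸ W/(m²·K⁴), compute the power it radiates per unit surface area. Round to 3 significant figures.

I ≈ 2.58×10⁶ W/m²

Wien's law: T = b/λ_max = 2.898×10⁻³/1.116×10⁻⁶ = 2596.77 K.
Then I = σT⁴ = 5.670×10⁻⁸×(2596.77)⁴ = 2.58×10⁶ W/m².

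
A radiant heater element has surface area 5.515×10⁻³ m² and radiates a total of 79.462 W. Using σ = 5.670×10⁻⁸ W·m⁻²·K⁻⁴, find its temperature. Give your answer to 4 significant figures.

Area A = 5.515×10⁻³ m².
P = σAT⁴ ⇒ T = (P/(σA))^(1/4) = (79.462/(5.670×10⁻⁸×5.515×10⁻³))^(1/4) = 710.0 K.

T ≈ 710.0 K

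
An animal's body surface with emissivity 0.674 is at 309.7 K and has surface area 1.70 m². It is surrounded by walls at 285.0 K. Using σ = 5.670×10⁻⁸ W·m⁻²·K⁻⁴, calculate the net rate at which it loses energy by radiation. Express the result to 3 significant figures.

Area A = 1.70 m².
Net radiated power P_net = εσA(T⁴ − T₀⁴) = 0.674×5.670×10⁻⁸×1.70×(309.7⁴ − 285.0⁴).
T⁴ − T₀⁴ = 9.19951×10⁹ − 6.59750×10⁹ = 2.60201×10⁹ K⁴, so P_net = 169 W.

Net loss ≈ 169 W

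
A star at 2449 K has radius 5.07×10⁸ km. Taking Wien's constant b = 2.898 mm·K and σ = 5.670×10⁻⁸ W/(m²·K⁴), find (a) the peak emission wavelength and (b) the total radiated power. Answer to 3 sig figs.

(a) λ_max = b/T = 2.898×10⁻³/2449 = 1.183×10⁻⁶ m = 1.18×10³ nm.
Surface area A = 4πR² = 4π(5.07×10¹¹ m)² = 3.23017×10²⁴ m².
(b) P = σAT⁴ = 5.670×10⁻⁸×3.23017×10²⁴×(2449)⁴ = 6.59×10³⁰ W.

λ_max ≈ 1.18×10³ nm; P ≈ 6.59×10³⁰ W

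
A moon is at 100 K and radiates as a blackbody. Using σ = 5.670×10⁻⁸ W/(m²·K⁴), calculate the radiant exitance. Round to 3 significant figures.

I ≈ 5.67 W/m²

Stefan–Boltzmann: I = σT⁴ = 5.670×10⁻⁸ × (100)⁴ = 5.67 W/m².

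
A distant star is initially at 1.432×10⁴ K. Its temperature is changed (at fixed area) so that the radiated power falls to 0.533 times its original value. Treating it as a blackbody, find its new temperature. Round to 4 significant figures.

T₂ ≈ 1.224×10⁴ K

P ∝ T⁴, so T₂/T₁ = (P₂/P₁)^(1/4) = (0.533)^(1/4) = 0.854440.
T₂ = 1.432×10⁴ × 0.854440 = 1.224×10⁴ K.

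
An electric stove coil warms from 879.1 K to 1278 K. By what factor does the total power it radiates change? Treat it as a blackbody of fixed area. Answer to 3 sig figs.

P ∝ T⁴, so P₂/P₁ = (T₂/T₁)⁴ = (1278/879.1)⁴ = (1.45376)⁴ = 4.47.

P₂/P₁ ≈ 4.47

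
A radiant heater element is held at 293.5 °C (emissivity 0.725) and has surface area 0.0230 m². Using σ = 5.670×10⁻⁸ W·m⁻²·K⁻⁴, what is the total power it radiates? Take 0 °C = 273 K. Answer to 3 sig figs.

T = 293.5 °C + 273 = 566.5 K.
Area A = 0.0230 m².
P = εσAT⁴ = 0.725 × 5.670×10⁻⁸ × 0.0230 × (566.5)⁴ = 97.4 W.

P ≈ 97.4 W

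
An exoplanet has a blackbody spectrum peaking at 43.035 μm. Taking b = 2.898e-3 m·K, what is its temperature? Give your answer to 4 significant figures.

Wien's law gives T = b/λ_max = (2.898×10⁻³ m·K)/(4.3035×10⁻⁵ m) = 67.34 K.

T ≈ 67.34 K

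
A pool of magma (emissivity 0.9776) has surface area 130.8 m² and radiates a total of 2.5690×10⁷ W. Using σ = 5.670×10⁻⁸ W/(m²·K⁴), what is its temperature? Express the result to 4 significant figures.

T ≈ 1372 K

Area A = 130.8 m².
P = εσAT⁴ ⇒ T = (P/(εσA))^(1/4) = (2.5690×10⁷/(0.9776×5.670×10⁻⁸×130.8))^(1/4) = 1372 K.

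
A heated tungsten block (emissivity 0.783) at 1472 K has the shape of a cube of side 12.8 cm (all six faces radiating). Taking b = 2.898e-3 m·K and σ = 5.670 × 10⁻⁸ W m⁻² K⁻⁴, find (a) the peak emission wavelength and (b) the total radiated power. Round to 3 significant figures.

(a) λ_max = b/T = 2.898×10⁻³/1472 = 1.969×10⁻⁶ m = 1.97×10³ nm.
Area A = 6s² = 6×(0.128 m)² = 0.098304 m².
(b) P = εσAT⁴ = 0.783×5.670×10⁻⁸×0.098304×(1472)⁴ = 2.05×10⁴ W.

λ_max ≈ 1.97×10³ nm; P ≈ 2.05×10⁴ W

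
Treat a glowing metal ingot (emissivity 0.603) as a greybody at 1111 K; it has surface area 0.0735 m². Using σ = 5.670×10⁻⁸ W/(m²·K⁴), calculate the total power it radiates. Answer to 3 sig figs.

P ≈ 3.83×10³ W

Area A = 0.0735 m².
P = εσAT⁴ = 0.603 × 5.670×10⁻⁸ × 0.0735 × (1111)⁴ = 3.83×10³ W.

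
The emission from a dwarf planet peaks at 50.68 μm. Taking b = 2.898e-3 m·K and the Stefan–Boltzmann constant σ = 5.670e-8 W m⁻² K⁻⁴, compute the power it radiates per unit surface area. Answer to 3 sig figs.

Wien's law: T = b/λ_max = 2.898×10⁻³/5.068×10⁻⁵ = 57.1823 K.
Then I = σT⁴ = 5.670×10⁻⁸×(57.1823)⁴ = 0.606 W/m².

I ≈ 0.606 W/m²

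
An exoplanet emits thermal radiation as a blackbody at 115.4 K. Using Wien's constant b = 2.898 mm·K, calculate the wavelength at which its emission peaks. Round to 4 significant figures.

λ_max ≈ 25.11 μm

Wien's displacement law: λ_max = b/T = (2.898×10⁻³ m·K)/(115.4 K) = 2.5113×10⁻⁵ m.
That is 25.11 μm, in the infrared range.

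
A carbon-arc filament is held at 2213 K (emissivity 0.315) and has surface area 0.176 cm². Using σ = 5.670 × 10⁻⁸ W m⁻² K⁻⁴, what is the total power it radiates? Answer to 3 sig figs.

Area A = 0.176 cm² = 1.76×10⁻⁵ m².
P = εσAT⁴ = 0.315 × 5.670×10⁻⁸ × 1.76×10⁻⁵ × (2213)⁴ = 7.54 W.

P ≈ 7.54 W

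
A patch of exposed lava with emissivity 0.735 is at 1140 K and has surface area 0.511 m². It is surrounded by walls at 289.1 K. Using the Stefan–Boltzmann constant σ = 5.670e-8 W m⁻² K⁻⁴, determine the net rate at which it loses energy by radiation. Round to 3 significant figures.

Net loss ≈ 3.58×10⁴ W

Area A = 0.511 m².
Net radiated power P_net = εσA(T⁴ − T₀⁴) = 0.735×5.670×10⁻⁸×0.511×(1140⁴ − 289.1⁴).
T⁴ − T₀⁴ = 1.68896×10¹² − 6.98542×10⁹ = 1.68197×10¹² K⁴, so P_net = 3.58×10⁴ W.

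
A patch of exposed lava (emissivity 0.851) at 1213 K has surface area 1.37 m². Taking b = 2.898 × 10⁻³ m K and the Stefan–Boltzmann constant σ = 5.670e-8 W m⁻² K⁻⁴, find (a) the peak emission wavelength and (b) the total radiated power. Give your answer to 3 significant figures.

(a) λ_max = b/T = 2.898×10⁻³/1213 = 2.389×10⁻⁶ m = 2.39 μm.
Area A = 1.37 m².
(b) P = εσAT⁴ = 0.851×5.670×10⁻⁸×1.37×(1213)⁴ = 1.43×10⁵ W.

λ_max ≈ 2.39 μm; P ≈ 1.43×10⁵ W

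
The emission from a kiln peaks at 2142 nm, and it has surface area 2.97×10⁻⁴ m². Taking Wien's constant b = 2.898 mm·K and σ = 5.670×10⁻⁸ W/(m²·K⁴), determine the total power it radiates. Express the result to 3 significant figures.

P ≈ 56.4 W

Wien's law: T = b/λ_max = 2.898×10⁻³/2.142×10⁻⁶ = 1352.94 K.
Area A = 2.97×10⁻⁴ m².
Then P = σAT⁴ = 5.670×10⁻⁸×2.97×10⁻⁴×(1352.94)⁴ = 56.4 W.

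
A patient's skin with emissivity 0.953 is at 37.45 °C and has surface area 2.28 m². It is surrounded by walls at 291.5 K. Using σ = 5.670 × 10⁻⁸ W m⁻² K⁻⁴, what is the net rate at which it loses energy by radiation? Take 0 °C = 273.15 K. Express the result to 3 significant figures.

T = 37.45 °C + 273.15 = 310.60 K.
Area A = 2.28 m².
Net radiated power P_net = εσA(T⁴ − T₀⁴) = 0.953×5.670×10⁻⁸×2.28×(310.60⁴ − 291.5⁴).
T⁴ − T₀⁴ = 9.30692×10⁹ − 7.22028×10⁹ = 2.08664×10⁹ K⁴, so P_net = 257 W.

Net loss ≈ 257 W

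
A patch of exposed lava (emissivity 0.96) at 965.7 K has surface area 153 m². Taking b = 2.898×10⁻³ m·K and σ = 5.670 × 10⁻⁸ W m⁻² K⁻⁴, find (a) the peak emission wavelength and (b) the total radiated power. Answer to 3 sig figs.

λ_max ≈ 3.00 μm; P ≈ 7.24×10⁶ W

(a) λ_max = b/T = 2.898×10⁻³/965.7 = 3.001×10⁻⁶ m = 3.00 μm.
Area A = 153 m².
(b) P = εσAT⁴ = 0.96×5.670×10⁻⁸×153×(965.7)⁴ = 7.24×10⁶ W.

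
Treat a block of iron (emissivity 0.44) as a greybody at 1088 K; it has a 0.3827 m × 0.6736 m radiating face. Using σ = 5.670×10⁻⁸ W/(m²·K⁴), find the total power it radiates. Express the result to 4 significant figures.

P ≈ 9012 W

Area A = 0.3827 × 0.6736 = 0.257787 m².
P = εσAT⁴ = 0.44 × 5.670×10⁻⁸ × 0.257787 × (1088)⁴ = 9012 W.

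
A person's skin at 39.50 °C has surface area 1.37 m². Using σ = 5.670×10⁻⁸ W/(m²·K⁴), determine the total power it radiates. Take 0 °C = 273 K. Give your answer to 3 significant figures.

T = 39.50 °C + 273 = 312.50 K.
Area A = 1.37 m².
P = σAT⁴ = 5.670×10⁻⁸ × 1.37 × (312.50)⁴ = 741 W.

P ≈ 741 W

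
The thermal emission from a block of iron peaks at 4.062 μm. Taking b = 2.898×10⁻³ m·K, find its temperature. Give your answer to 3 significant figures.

Wien's law gives T = b/λ_max = (2.898×10⁻³ m·K)/(4.062×10⁻⁶ m) = 713 K.

T ≈ 713 K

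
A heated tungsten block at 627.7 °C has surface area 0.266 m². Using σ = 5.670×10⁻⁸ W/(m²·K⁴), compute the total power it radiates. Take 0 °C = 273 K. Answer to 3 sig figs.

P ≈ 9.93×10³ W

T = 627.7 °C + 273 = 900.7 K.
Area A = 0.266 m².
P = σAT⁴ = 5.670×10⁻⁸ × 0.266 × (900.7)⁴ = 9.93×10³ W.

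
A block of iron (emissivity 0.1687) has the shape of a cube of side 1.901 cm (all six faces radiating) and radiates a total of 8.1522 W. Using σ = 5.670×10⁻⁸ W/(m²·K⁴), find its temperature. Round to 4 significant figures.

T ≈ 791.8 K

Area A = 6s² = 6×(0.01901 m)² = 2.16828×10⁻³ m².
P = εσAT⁴ ⇒ T = (P/(εσA))^(1/4) = (8.1522/(0.1687×5.670×10⁻⁸×2.16828×10⁻³))^(1/4) = 791.8 K.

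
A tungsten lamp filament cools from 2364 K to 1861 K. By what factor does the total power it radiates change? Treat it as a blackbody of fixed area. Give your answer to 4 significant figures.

P ∝ T⁴, so P₂/P₁ = (T₂/T₁)⁴ = (1861/2364)⁴ = (0.787225)⁴ = 0.3841.

P₂/P₁ ≈ 0.3841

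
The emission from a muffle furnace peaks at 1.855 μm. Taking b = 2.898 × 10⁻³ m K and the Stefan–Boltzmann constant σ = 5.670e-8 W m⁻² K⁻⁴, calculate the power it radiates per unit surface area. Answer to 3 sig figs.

Wien's law: T = b/λ_max = 2.898×10⁻³/1.855×10⁻⁶ = 1562.26 K.
Then I = σT⁴ = 5.670×10⁻⁸×(1562.26)⁴ = 3.38×10⁵ W/m².

I ≈ 3.38×10⁵ W/m²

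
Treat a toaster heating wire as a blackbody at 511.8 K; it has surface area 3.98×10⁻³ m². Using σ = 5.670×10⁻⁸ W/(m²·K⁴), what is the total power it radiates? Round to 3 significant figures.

P ≈ 15.5 W

Area A = 3.98×10⁻³ m².
P = σAT⁴ = 5.670×10⁻⁸ × 3.98×10⁻³ × (511.8)⁴ = 15.5 W.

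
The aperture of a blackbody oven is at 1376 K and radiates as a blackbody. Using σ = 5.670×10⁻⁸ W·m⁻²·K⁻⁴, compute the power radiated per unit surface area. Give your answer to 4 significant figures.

Stefan–Boltzmann: I = σT⁴ = 5.670×10⁻⁸ × (1376)⁴ = 2.033×10⁵ W/m².

I ≈ 2.033×10⁵ W/m²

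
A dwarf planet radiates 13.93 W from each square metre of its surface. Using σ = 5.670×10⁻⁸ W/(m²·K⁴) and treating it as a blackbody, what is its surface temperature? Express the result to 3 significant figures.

T ≈ 125 K

I = σT⁴, so T = (I/σ)^(1/4) = (13.93/(5.670×10⁻⁸))^(1/4) = 125 K.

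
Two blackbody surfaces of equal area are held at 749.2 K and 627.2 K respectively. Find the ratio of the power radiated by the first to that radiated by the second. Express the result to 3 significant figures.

With equal areas, P₁/P₂ = (T₁/T₂)⁴ = (749.2/627.2)⁴ = 2.04.

P₁/P₂ ≈ 2.04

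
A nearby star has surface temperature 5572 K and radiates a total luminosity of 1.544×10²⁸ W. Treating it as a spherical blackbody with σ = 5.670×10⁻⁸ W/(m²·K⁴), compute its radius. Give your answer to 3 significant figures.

R ≈ 4.74×10⁹ m

L = 4πR²σT⁴ ⇒ R = √(L/(4πσT⁴)).
σT⁴ = 5.46547×10⁷ W/m², so R = √(1.544×10²⁸/(4π×5.46547×10⁷)) = 4.74×10⁹ m.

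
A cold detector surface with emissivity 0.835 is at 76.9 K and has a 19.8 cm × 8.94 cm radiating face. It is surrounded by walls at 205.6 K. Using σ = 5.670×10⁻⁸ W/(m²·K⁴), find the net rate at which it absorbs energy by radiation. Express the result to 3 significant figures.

Area A = 0.198 × 0.0894 = 0.0177012 m².
Net radiated power P_net = εσA(T⁴ − T₀⁴) = 0.835×5.670×10⁻⁸×0.0177012×(76.9⁴ − 205.6⁴).
T⁴ − T₀⁴ = 3.49708×10⁷ − 1.78687×10⁹ = -1.75190×10⁹ K⁴, so P_net = -1.47 W — negative, meaning a net gain of 1.47 W.

Net gain ≈ 1.47 W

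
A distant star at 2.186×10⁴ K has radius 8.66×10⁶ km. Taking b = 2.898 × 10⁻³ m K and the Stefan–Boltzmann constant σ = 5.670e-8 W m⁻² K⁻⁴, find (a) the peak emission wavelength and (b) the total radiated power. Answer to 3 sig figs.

λ_max ≈ 133 nm; P ≈ 1.22×10³¹ W

(a) λ_max = b/T = 2.898×10⁻³/2.186×10⁴ = 1.326×10⁻⁷ m = 133 nm.
Surface area A = 4πR² = 4π(8.66×10⁹ m)² = 9.42423×10²⁰ m².
(b) P = σAT⁴ = 5.670×10⁻⁸×9.42423×10²⁰×(2.186×10⁴)⁴ = 1.22×10³¹ W.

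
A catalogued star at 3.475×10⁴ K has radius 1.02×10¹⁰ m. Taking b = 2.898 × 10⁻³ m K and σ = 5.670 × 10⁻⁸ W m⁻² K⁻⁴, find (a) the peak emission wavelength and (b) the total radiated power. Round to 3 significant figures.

(a) λ_max = b/T = 2.898×10⁻³/3.475×10⁴ = 8.340×10⁻⁸ m = 83.4 nm.
Surface area A = 4πR² = 4π(1.02×10¹⁰ m)² = 1.30741×10²¹ m².
(b) P = σAT⁴ = 5.670×10⁻⁸×1.30741×10²¹×(3.475×10⁴)⁴ = 1.08×10³² W.

λ_max ≈ 83.4 nm; P ≈ 1.08×10³² W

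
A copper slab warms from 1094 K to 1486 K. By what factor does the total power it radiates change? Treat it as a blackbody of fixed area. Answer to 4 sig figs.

P ∝ T⁴, so P₂/P₁ = (T₂/T₁)⁴ = (1486/1094)⁴ = (1.35832)⁴ = 3.404.

P₂/P₁ ≈ 3.404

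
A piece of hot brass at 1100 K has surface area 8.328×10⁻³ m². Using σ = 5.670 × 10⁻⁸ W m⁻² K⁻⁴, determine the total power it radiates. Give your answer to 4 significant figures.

Area A = 8.328×10⁻³ m².
P = σAT⁴ = 5.670×10⁻⁸ × 8.328×10⁻³ × (1100)⁴ = 691.3 W.

P ≈ 691.3 W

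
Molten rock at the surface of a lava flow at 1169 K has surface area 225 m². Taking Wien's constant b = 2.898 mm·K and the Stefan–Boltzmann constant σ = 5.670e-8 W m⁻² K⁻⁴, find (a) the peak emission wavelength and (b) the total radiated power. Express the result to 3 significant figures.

λ_max ≈ 2.48×10³ nm; P ≈ 2.38×10⁷ W

(a) λ_max = b/T = 2.898×10⁻³/1169 = 2.479×10⁻⁶ m = 2.48×10³ nm.
Area A = 225 m².
(b) P = σAT⁴ = 5.670×10⁻⁸×225×(1169)⁴ = 2.38×10⁷ W.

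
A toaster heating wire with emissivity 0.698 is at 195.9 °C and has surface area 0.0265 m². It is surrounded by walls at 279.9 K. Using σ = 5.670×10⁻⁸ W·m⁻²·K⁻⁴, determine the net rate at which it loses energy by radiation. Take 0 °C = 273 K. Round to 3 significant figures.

Net loss ≈ 44.3 W

T = 195.9 °C + 273 = 468.9 K.
Area A = 0.0265 m².
Net radiated power P_net = εσA(T⁴ − T₀⁴) = 0.698×5.670×10⁻⁸×0.0265×(468.9⁴ − 279.9⁴).
T⁴ − T₀⁴ = 4.83416×10¹⁰ − 6.13778×10⁹ = 4.22038×10¹⁰ K⁴, so P_net = 44.3 W.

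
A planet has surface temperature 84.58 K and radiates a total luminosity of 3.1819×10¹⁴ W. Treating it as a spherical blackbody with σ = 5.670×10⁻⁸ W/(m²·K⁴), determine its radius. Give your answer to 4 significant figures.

R ≈ 2.954×10⁶ m

L = 4πR²σT⁴ ⇒ R = √(L/(4πσT⁴)).
σT⁴ = 2.90171 W/m², so R = √(3.1819×10¹⁴/(4π×2.90171)) = 2.954×10⁶ m.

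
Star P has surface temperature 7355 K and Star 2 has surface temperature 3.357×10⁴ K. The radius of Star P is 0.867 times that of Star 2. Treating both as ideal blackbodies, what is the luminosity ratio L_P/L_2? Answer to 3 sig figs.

L ∝ R²T⁴, so L_P/L_2 = (R_P/R_2)²(T_P/T_2)⁴ = (0.867)² × (7355/3.357×10⁴)⁴ = 0.751689 × 2.30423×10⁻³ = 1.73×10⁻³.

L_P/L_2 ≈ 1.73×10⁻³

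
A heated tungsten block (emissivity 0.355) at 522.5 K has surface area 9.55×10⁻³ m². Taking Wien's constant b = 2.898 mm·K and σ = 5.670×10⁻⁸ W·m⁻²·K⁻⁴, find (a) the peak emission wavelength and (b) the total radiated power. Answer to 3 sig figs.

λ_max ≈ 5.55 μm; P ≈ 14.3 W

(a) λ_max = b/T = 2.898×10⁻³/522.5 = 5.546×10⁻⁶ m = 5.55 μm.
Area A = 9.55×10⁻³ m².
(b) P = εσAT⁴ = 0.355×5.670×10⁻⁸×9.55×10⁻³×(522.5)⁴ = 14.3 W.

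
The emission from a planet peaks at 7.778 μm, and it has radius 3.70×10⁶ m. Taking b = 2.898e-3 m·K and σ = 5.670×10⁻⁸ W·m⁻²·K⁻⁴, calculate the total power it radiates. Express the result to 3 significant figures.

P ≈ 1.88×10¹⁷ W

Wien's law: T = b/λ_max = 2.898×10⁻³/7.778×10⁻⁶ = 372.589 K.
Surface area A = 4πR² = 4π(3.70×10⁶ m)² = 1.72034×10¹⁴ m².
Then P = σAT⁴ = 5.670×10⁻⁸×1.72034×10¹⁴×(372.589)⁴ = 1.88×10¹⁷ W.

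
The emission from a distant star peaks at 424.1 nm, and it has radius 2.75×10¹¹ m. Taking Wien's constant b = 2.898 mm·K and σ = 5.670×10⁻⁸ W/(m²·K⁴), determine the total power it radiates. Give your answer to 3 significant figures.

Wien's law: T = b/λ_max = 2.898×10⁻³/4.241×10⁻⁷ = 6833.29 K.
Surface area A = 4πR² = 4π(2.75×10¹¹ m)² = 9.50332×10²³ m².
Then P = σAT⁴ = 5.670×10⁻⁸×9.50332×10²³×(6833.29)⁴ = 1.17×10³² W.

P ≈ 1.17×10³² W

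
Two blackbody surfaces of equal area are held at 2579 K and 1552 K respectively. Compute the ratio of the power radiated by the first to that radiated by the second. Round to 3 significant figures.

P₁/P₂ ≈ 7.62

With equal areas, P₁/P₂ = (T₁/T₂)⁴ = (2579/1552)⁴ = 7.62.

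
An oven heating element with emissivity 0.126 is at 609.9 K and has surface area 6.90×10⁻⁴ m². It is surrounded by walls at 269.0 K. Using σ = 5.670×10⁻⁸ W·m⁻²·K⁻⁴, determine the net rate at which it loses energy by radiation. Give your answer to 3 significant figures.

Area A = 6.90×10⁻⁴ m².
Net radiated power P_net = εσA(T⁴ − T₀⁴) = 0.126×5.670×10⁻⁸×6.90×10⁻⁴×(609.9⁴ − 269.0⁴).
T⁴ − T₀⁴ = 1.38368×10¹¹ − 5.23611×10⁹ = 1.33132×10¹¹ K⁴, so P_net = 0.656 W.

Net loss ≈ 0.656 W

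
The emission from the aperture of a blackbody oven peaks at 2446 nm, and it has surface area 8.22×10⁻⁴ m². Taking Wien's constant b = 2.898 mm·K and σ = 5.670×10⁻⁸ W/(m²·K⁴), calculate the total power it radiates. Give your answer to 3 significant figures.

P ≈ 91.8 W

Wien's law: T = b/λ_max = 2.898×10⁻³/2.446×10⁻⁶ = 1184.79 K.
Area A = 8.22×10⁻⁴ m².
Then P = σAT⁴ = 5.670×10⁻⁸×8.22×10⁻⁴×(1184.79)⁴ = 91.8 W.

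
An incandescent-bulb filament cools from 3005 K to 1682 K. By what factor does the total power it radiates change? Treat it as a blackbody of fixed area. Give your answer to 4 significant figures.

P ∝ T⁴, so P₂/P₁ = (T₂/T₁)⁴ = (1682/3005)⁴ = (0.559734)⁴ = 0.09816.

P₂/P₁ ≈ 0.09816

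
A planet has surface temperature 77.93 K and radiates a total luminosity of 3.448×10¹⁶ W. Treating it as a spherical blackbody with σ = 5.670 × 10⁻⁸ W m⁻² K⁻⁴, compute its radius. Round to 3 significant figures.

R ≈ 3.62×10⁷ m

L = 4πR²σT⁴ ⇒ R = √(L/(4πσT⁴)).
σT⁴ = 2.09123 W/m², so R = √(3.448×10¹⁶/(4π×2.09123)) = 3.62×10⁷ m.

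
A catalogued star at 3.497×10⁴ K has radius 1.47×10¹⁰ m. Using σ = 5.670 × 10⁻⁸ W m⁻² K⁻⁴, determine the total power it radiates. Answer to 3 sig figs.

Surface area A = 4πR² = 4π(1.47×10¹⁰ m)² = 2.71547×10²¹ m².
P = σAT⁴ = 5.670×10⁻⁸ × 2.71547×10²¹ × (3.497×10⁴)⁴ = 2.30×10³² W.

P ≈ 2.30×10³² W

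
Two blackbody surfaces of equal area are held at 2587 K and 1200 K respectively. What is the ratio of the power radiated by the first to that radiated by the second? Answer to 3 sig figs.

P₁/P₂ ≈ 21.6

With equal areas, P₁/P₂ = (T₁/T₂)⁴ = (2587/1200)⁴ = 21.6.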